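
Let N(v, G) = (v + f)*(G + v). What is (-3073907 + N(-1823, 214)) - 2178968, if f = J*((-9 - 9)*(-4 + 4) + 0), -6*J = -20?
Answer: -2319668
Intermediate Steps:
J = 10/3 (J = -⅙*(-20) = 10/3 ≈ 3.3333)
f = 0 (f = 10*((-9 - 9)*(-4 + 4) + 0)/3 = 10*(-18*0 + 0)/3 = 10*(0 + 0)/3 = (10/3)*0 = 0)
N(v, G) = v*(G + v) (N(v, G) = (v + 0)*(G + v) = v*(G + v))
(-3073907 + N(-1823, 214)) - 2178968 = (-3073907 - 1823*(214 - 1823)) - 2178968 = (-3073907 - 1823*(-1609)) - 2178968 = (-3073907 + 2933207) - 2178968 = -140700 - 2178968 = -2319668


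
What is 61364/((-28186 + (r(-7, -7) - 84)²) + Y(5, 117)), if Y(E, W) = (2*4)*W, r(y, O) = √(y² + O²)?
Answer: -9634148/3133463 + 2255127*√2/12533852 ≈ -2.8202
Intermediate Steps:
r(y, O) = √(O² + y²)
Y(E, W) = 8*W
61364/((-28186 + (r(-7, -7) - 84)²) + Y(5, 117)) = 61364/((-28186 + (√((-7)² + (-7)²) - 84)²) + 8*117) = 61364/((-28186 + (√(49 + 49) - 84)²) + 936) = 61364/((-28186 + (√98 - 84)²) + 936) = 61364/((-28186 + (7*√2 - 84)²) + 936) = 61364/((-28186 + (-84 + 7*√2)²) + 936) = 61364/(-27250 + (-84 + 7*√2)²)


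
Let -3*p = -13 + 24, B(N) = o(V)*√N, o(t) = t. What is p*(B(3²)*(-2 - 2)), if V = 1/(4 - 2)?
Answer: 22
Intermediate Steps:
V = ½ (V = 1/2 = ½ ≈ 0.50000)
B(N) = √N/2
p = -11/3 (p = -(-13 + 24)/3 = -⅓*11 = -11/3 ≈ -3.6667)
p*(B(3²)*(-2 - 2)) = -11*√(3²)/2*(-2 - 2)/3 = -11*√9/2*(-4)/3 = -11*(½)*3*(-4)/3 = -11*(-4)/2 = -11/3*(-6) = 22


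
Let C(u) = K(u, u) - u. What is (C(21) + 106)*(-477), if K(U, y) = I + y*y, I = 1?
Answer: -251379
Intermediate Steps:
K(U, y) = 1 + y² (K(U, y) = 1 + y*y = 1 + y²)
C(u) = 1 + u² - u (C(u) = (1 + u²) - u = 1 + u² - u)
(C(21) + 106)*(-477) = ((1 + 21² - 1*21) + 106)*(-477) = ((1 + 441 - 21) + 106)*(-477) = (421 + 106)*(-477) = 527*(-477) = -251379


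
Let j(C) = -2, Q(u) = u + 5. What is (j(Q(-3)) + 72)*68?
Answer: 4760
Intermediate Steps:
Q(u) = 5 + u
(j(Q(-3)) + 72)*68 = (-2 + 72)*68 = 70*68 = 4760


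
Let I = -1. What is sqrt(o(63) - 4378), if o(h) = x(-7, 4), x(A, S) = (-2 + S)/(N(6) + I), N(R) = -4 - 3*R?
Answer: 2*I*sqrt(579002)/23 ≈ 66.167*I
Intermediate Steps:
x(A, S) = 2/23 - S/23 (x(A, S) = (-2 + S)/((-4 - 3*6) - 1) = (-2 + S)/((-4 - 18) - 1) = (-2 + S)/(-22 - 1) = (-2 + S)/(-23) = (-2 + S)*(-1/23) = 2/23 - S/23)
o(h) = -2/23 (o(h) = 2/23 - 1/23*4 = 2/23 - 4/23 = -2/23)
sqrt(o(63) - 4378) = sqrt(-2/23 - 4378) = sqrt(-100696/23) = 2*I*sqrt(579002)/23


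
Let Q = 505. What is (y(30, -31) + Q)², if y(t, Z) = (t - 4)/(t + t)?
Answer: 229916569/900 ≈ 2.5546e+5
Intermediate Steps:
y(t, Z) = (-4 + t)/(2*t) (y(t, Z) = (-4 + t)/((2*t)) = (-4 + t)*(1/(2*t)) = (-4 + t)/(2*t))
(y(30, -31) + Q)² = ((½)*(-4 + 30)/30 + 505)² = ((½)*(1/30)*26 + 505)² = (13/30 + 505)² = (15163/30)² = 229916569/900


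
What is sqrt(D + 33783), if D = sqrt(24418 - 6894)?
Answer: sqrt(33783 + 2*sqrt(4381)) ≈ 184.16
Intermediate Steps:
D = 2*sqrt(4381) (D = sqrt(17524) = 2*sqrt(4381) ≈ 132.38)
sqrt(D + 33783) = sqrt(2*sqrt(4381) + 33783) = sqrt(33783 + 2*sqrt(4381))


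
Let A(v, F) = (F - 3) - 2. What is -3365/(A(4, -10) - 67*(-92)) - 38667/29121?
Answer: -111918516/59688343 ≈ -1.8750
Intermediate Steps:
A(v, F) = -5 + F (A(v, F) = (-3 + F) - 2 = -5 + F)
-3365/(A(4, -10) - 67*(-92)) - 38667/29121 = -3365/((-5 - 10) - 67*(-92)) - 38667/29121 = -3365/(-15 + 6164) - 38667*1/29121 = -3365/6149 - 12889/9707 = -111918516/59688343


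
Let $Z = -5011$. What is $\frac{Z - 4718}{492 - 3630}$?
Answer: $\frac{3243}{1046} \approx 3.1004$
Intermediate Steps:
$\frac{Z - 4718}{492 - 3630} = \frac{-5011 - 4718}{492 - 3630} = - \frac{9729}{-3138} = \left(-9729\right) \left(- \frac{1}{3138}\right) = \frac{3243}{1046}$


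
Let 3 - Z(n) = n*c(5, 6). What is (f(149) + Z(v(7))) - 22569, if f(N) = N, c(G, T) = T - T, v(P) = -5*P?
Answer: -22417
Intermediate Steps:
c(G, T) = 0
Z(n) = 3 (Z(n) = 3 - n*0 = 3 - 1*0 = 3 + 0 = 3)
(f(149) + Z(v(7))) - 22569 = (149 + 3) - 22569 = 152 - 22569 = -22417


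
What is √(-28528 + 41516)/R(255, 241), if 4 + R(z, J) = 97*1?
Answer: 2*√3247/93 ≈ 1.2254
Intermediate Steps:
R(z, J) = 93 (R(z, J) = -4 + 97*1 = -4 + 97 = 93)
√(-28528 + 41516)/R(255, 241) = √(-28528 + 41516)/93 = √12988*(1/93) = (2*√3247)*(1/93) = 2*√3247/93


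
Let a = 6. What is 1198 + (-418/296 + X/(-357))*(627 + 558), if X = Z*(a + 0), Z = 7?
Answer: -1546897/2516 ≈ -614.82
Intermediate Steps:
X = 42 (X = 7*(6 + 0) = 7*6 = 42)
1198 + (-418/296 + X/(-357))*(627 + 558) = 1198 + (-418/296 + 42/(-357))*(627 + 558) = 1198 + (-418*1/296 + 42*(-1/357))*1185 = 1198 + (-209/148 - 2/17)*1185 = 1198 - 3849/2516*1185 = 1198 - 4561065/2516 = -1546897/2516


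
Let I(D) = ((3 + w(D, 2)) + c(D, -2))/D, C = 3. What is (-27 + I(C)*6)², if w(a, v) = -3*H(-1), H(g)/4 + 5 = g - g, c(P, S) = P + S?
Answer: 10201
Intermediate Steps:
H(g) = -20 (H(g) = -20 + 4*(g - g) = -20 + 4*0 = -20 + 0 = -20)
w(a, v) = 60 (w(a, v) = -3*(-20) = 60)
I(D) = (61 + D)/D (I(D) = ((3 + 60) + (D - 2))/D = (63 + (-2 + D))/D = (61 + D)/D)
(-27 + I(C)*6)² = (-27 + ((61 + 3)/3)*6)² = (-27 + ((⅓)*64)*6)² = (-27 + (64/3)*6)² = (-27 + 128)² = 101² = 10201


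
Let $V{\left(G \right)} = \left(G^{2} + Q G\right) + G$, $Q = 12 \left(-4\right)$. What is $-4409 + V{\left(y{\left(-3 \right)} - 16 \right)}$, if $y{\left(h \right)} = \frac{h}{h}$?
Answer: $-3479$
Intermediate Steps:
$Q = -48$
$y{\left(h \right)} = 1$
$V{\left(G \right)} = G^{2} - 47 G$ ($V{\left(G \right)} = \left(G^{2} - 48 G\right) + G = G^{2} - 47 G$)
$-4409 + V{\left(y{\left(-3 \right)} - 16 \right)} = -4409 + \left(1 - 16\right) \left(-47 + \left(1 - 16\right)\right) = -4409 - 15 \left(-47 - 15\right) = -4409 - -930 = -4409 + 930 = -3479$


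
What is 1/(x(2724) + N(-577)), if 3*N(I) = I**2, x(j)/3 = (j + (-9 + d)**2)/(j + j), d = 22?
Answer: 5448/604607743 ≈ 9.0108e-6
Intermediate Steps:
x(j) = 3*(169 + j)/(2*j) (x(j) = 3*((j + (-9 + 22)**2)/(j + j)) = 3*((j + 13**2)/((2*j))) = 3*((j + 169)*(1/(2*j))) = 3*((169 + j)*(1/(2*j))) = 3*((169 + j)/(2*j)) = 3*(169 + j)/(2*j))
N(I) = I**2/3
1/(x(2724) + N(-577)) = 1/((3/2)*(169 + 2724)/2724 + (1/3)*(-577)**2) = 1/((3/2)*(1/2724)*2893 + (1/3)*332929) = 1/(2893/1816 + 332929/3) = 1/(604607743/5448) = 5448/604607743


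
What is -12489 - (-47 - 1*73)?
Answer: -12369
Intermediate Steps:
-12489 - (-47 - 1*73) = -12489 - (-47 - 73) = -12489 - 1*(-120) = -12489 + 120 = -12369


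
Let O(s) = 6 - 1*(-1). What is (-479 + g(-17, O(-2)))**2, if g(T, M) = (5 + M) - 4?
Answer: 221841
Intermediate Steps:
O(s) = 7 (O(s) = 6 + 1 = 7)
g(T, M) = 1 + M
(-479 + g(-17, O(-2)))**2 = (-479 + (1 + 7))**2 = (-479 + 8)**2 = (-471)**2 = 221841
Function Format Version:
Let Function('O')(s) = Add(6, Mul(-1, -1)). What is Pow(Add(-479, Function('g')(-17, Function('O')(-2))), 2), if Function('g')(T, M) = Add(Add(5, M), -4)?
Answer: 221841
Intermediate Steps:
Function('O')(s) = 7 (Function('O')(s) = Add(6, 1) = 7)
Function('g')(T, M) = Add(1, M)
Pow(Add(-479, Function('g')(-17, Function('O')(-2))), 2) = Pow(Add(-479, Add(1, 7)), 2) = Pow(Add(-479, 8), 2) = Pow(-471, 2) = 221841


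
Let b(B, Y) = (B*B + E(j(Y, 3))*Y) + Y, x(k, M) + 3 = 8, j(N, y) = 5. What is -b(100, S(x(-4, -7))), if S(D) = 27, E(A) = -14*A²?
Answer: -577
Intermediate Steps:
x(k, M) = 5 (x(k, M) = -3 + 8 = 5)
b(B, Y) = B² - 349*Y (b(B, Y) = (B*B + (-14*5²)*Y) + Y = (B² + (-14*25)*Y) + Y = (B² - 350*Y) + Y = B² - 349*Y)
-b(100, S(x(-4, -7))) = -(100² - 349*27) = -(10000 - 9423) = -1*577 = -577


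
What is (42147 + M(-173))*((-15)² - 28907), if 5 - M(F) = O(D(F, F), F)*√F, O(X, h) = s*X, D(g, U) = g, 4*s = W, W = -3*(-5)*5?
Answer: -1209003664 - 186074475*I*√173/2 ≈ -1.209e+9 - 1.2237e+9*I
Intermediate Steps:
W = 75 (W = 15*5 = 75)
s = 75/4 (s = (¼)*75 = 75/4 ≈ 18.750)
O(X, h) = 75*X/4
M(F) = 5 - 75*F^(3/2)/4 (M(F) = 5 - 75*F/4*√F = 5 - 75*F^(3/2)/4)
(42147 + M(-173))*((-15)² - 28907) = (42147 + (5 - (-12975)*I*√173/4))*((-15)² - 28907) = (42147 + (5 - (-12975)*I*√173/4))*(225 - 28907) = (42147 + (5 + 12975*I*√173/4))*(-28682) = (42152 + 12975*I*√173/4)*(-28682) = -1209003664 - 186074475*I*√173/2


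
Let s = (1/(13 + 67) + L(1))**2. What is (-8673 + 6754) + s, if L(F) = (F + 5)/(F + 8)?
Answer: -110507831/57600 ≈ -1918.5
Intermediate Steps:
L(F) = (5 + F)/(8 + F)
s = 26569/57600 (s = (1/(13 + 67) + (5 + 1)/(8 + 1))**2 = (1/80 + 6/9)**2 = (1/80 + (1/9)*6)**2 = (1/80 + 2/3)**2 = (163/240)**2 = 26569/57600 ≈ 0.46127)
(-8673 + 6754) + s = (-8673 + 6754) + 26569/57600 = -1919 + 26569/57600 = -110507831/57600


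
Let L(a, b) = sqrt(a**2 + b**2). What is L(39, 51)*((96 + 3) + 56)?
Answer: 465*sqrt(458) ≈ 9951.4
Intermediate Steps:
L(39, 51)*((96 + 3) + 56) = sqrt(39**2 + 51**2)*((96 + 3) + 56) = sqrt(1521 + 2601)*(99 + 56) = sqrt(4122)*155 = (3*sqrt(458))*155 = 465*sqrt(458)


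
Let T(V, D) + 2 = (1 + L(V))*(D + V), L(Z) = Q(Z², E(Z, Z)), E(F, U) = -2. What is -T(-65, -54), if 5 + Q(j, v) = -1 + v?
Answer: -831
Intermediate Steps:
Q(j, v) = -6 + v (Q(j, v) = -5 + (-1 + v) = -6 + v)
L(Z) = -8 (L(Z) = -6 - 2 = -8)
T(V, D) = -2 - 7*D - 7*V (T(V, D) = -2 + (1 - 8)*(D + V) = -2 - 7*(D + V) = -2 + (-7*D - 7*V) = -2 - 7*D - 7*V)
-T(-65, -54) = -(-2 - 7*(-54) - 7*(-65)) = -(-2 + 378 + 455) = -1*831 = -831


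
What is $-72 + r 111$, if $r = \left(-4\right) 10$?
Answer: $-4512$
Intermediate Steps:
$r = -40$
$-72 + r 111 = -72 - 4440 = -4512$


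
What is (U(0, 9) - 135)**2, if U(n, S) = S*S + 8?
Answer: 2116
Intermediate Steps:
U(n, S) = 8 + S**2 (U(n, S) = S**2 + 8 = 8 + S**2)
(U(0, 9) - 135)**2 = ((8 + 9**2) - 135)**2 = ((8 + 81) - 135)**2 = (89 - 135)**2 = (-46)**2 = 2116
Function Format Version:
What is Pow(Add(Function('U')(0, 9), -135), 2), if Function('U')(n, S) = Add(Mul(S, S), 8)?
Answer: 2116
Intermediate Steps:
Function('U')(n, S) = Add(8, Pow(S, 2)) (Function('U')(n, S) = Add(Pow(S, 2), 8) = Add(8, Pow(S, 2)))
Pow(Add(Function('U')(0, 9), -135), 2) = Pow(Add(Add(8, Pow(9, 2)), -135), 2) = Pow(Add(Add(8, 81), -135), 2) = Pow(Add(89, -135), 2) = Pow(-46, 2) = 2116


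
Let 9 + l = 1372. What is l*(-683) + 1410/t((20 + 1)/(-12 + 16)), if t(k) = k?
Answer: -6514623/7 ≈ -9.3066e+5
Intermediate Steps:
l = 1363 (l = -9 + 1372 = 1363)
l*(-683) + 1410/t((20 + 1)/(-12 + 16)) = 1363*(-683) + 1410/(((20 + 1)/(-12 + 16))) = -930929 + 1410/((21/4)) = -930929 + 1410/((21*(¼))) = -930929 + 1410/(21/4) = -930929 + 1410*(4/21) = -930929 + 1880/7 = -6514623/7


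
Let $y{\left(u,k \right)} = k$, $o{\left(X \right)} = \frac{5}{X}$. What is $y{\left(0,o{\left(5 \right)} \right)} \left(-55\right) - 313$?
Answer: $-368$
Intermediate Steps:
$y{\left(0,o{\left(5 \right)} \right)} \left(-55\right) - 313 = \frac{5}{5} \left(-55\right) - 313 = 5 \cdot \frac{1}{5} \left(-55\right) - 313 = 1 \left(-55\right) - 313 = -55 - 313 = -368$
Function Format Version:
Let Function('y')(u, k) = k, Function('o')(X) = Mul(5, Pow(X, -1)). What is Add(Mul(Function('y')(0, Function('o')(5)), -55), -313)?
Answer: -368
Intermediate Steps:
Add(Mul(Function('y')(0, Function('o')(5)), -55), -313) = Add(Mul(Mul(5, Pow(5, -1)), -55), -313) = Add(Mul(Mul(5, Rational(1, 5)), -55), -313) = Add(Mul(1, -55), -313) = Add(-55, -313) = -368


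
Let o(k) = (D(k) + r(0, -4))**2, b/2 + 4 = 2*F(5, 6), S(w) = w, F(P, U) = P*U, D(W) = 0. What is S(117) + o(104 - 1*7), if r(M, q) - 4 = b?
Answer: 13573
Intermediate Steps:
b = 112 (b = -8 + 2*(2*(5*6)) = -8 + 2*(2*30) = -8 + 2*60 = -8 + 120 = 112)
r(M, q) = 116 (r(M, q) = 4 + 112 = 116)
o(k) = 13456 (o(k) = (0 + 116)**2 = 116**2 = 13456)
S(117) + o(104 - 1*7) = 117 + 13456 = 13573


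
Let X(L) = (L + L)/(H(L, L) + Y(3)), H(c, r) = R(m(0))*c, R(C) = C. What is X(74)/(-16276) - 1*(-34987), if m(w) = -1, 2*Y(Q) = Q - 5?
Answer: 10677157762/305175 ≈ 34987.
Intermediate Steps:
Y(Q) = -5/2 + Q/2 (Y(Q) = (Q - 5)/2 = (-5 + Q)/2 = -5/2 + Q/2)
H(c, r) = -c
X(L) = 2*L/(-1 - L) (X(L) = (L + L)/(-L + (-5/2 + (½)*3)) = (2*L)/(-L + (-5/2 + 3/2)) = (2*L)/(-L - 1) = (2*L)/(-1 - L) = 2*L/(-1 - L))
X(74)/(-16276) - 1*(-34987) = (2*74/(-1 - 1*74))/(-16276) - 1*(-34987) = (2*74/(-1 - 74))*(-1/16276) + 34987 = (2*74/(-75))*(-1/16276) + 34987 = (2*74*(-1/75))*(-1/16276) + 34987 = -148/75*(-1/16276) + 34987 = 37/305175 + 34987 = 10677157762/305175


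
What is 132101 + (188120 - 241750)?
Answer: 78471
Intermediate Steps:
132101 + (188120 - 241750) = 132101 - 53630 = 78471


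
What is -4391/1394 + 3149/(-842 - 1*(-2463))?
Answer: -2728105/2259674 ≈ -1.2073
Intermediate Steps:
-4391/1394 + 3149/(-842 - 1*(-2463)) = -4391*1/1394 + 3149/(-842 + 2463) = -4391/1394 + 3149/1621 = -2728105/2259674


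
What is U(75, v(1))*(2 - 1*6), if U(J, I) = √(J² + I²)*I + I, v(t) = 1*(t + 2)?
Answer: -12 - 36*√626 ≈ -912.72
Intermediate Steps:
v(t) = 2 + t (v(t) = 1*(2 + t) = 2 + t)
U(J, I) = I + I*√(I² + J²) (U(J, I) = √(I² + J²)*I + I = I*√(I² + J²) + I = I + I*√(I² + J²))
U(75, v(1))*(2 - 1*6) = ((2 + 1)*(1 + √((2 + 1)² + 75²)))*(2 - 1*6) = (3*(1 + √(3² + 5625)))*(2 - 6) = (3*(1 + √(9 + 5625)))*(-4) = (3*(1 + √5634))*(-4) = (3*(1 + 3*√626))*(-4) = (3 + 9*√626)*(-4) = -12 - 36*√626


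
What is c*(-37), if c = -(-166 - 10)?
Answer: -6512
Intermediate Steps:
c = 176 (c = -1*(-176) = 176)
c*(-37) = 176*(-37) = -6512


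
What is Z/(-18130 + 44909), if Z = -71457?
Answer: -71457/26779 ≈ -2.6684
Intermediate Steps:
Z/(-18130 + 44909) = -71457/(-18130 + 44909) = -71457/26779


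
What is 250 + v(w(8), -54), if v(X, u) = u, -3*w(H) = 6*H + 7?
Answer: 196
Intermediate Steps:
w(H) = -7/3 - 2*H (w(H) = -(6*H + 7)/3 = -(7 + 6*H)/3 = -7/3 - 2*H)
250 + v(w(8), -54) = 250 - 54 = 196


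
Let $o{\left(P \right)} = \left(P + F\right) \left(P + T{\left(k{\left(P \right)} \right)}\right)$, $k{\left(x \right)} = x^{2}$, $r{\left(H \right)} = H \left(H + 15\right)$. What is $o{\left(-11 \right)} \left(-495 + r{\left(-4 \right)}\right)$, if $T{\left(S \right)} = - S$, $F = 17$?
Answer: $426888$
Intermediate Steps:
$r{\left(H \right)} = H \left(15 + H\right)$
$o{\left(P \right)} = \left(17 + P\right) \left(P - P^{2}\right)$ ($o{\left(P \right)} = \left(P + 17\right) \left(P - P^{2}\right) = \left(17 + P\right) \left(P - P^{2}\right)$)
$o{\left(-11 \right)} \left(-495 + r{\left(-4 \right)}\right) = - 11 \left(17 - \left(-11\right)^{2} - -176\right) \left(-495 - 4 \left(15 - 4\right)\right) = - 11 \left(17 - 121 + 176\right) \left(-495 - 44\right) = \left(-11\right) 72 \left(-539\right) = \left(-792\right) \left(-539\right) = 426888$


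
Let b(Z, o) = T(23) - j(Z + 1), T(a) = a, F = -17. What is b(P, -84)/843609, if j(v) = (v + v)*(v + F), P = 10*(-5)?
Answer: -6445/843609 ≈ -0.0076398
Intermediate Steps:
P = -50
j(v) = 2*v*(-17 + v) (j(v) = (v + v)*(v - 17) = (2*v)*(-17 + v) = 2*v*(-17 + v))
b(Z, o) = 23 - 2*(1 + Z)*(-16 + Z) (b(Z, o) = 23 - 2*(Z + 1)*(-17 + (Z + 1)) = 23 - 2*(1 + Z)*(-17 + (1 + Z)) = 23 - 2*(1 + Z)*(-16 + Z))
b(P, -84)/843609 = (23 - 2*(1 - 50)*(-16 - 50))/843609 = (23 - 2*(-49)*(-66))*(1/843609) = (23 - 6468)*(1/843609) = -6445*1/843609 = -6445/843609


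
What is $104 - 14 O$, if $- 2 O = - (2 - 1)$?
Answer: $97$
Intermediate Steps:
$O = \frac{1}{2}$ ($O = - \frac{\left(-1\right) \left(2 - 1\right)}{2} = - \frac{\left(-1\right) 1}{2} = \left(- \frac{1}{2}\right) \left(-1\right) = \frac{1}{2} \approx 0.5$)
$104 - 14 O = 104 - 7 = 97$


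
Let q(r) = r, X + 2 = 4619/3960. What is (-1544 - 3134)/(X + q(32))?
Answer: -18524880/123419 ≈ -150.10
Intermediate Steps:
X = -3301/3960 (X = -2 + 4619/3960 = -3301/3960 ≈ -0.83359)
(-1544 - 3134)/(X + q(32)) = (-1544 - 3134)/(-3301/3960 + 32) = -4678/123419/3960 = -4678*3960/123419 = -18524880/123419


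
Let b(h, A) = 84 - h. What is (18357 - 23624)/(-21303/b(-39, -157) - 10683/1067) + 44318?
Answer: 355428992309/8014770 ≈ 44347.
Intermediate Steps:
(18357 - 23624)/(-21303/b(-39, -157) - 10683/1067) + 44318 = (18357 - 23624)/(-21303/(84 - 1*(-39)) - 10683/1067) + 44318 = -5267/(-21303/(84 + 39) - 10683*1/1067) + 44318 = -5267/(-21303/123 - 10683/1067) + 44318 = -5267/(-21303*1/123 - 10683/1067) + 44318 = -5267/(-7101/41 - 10683/1067) + 44318 = -5267/(-8014770/43747) + 44318 = -5267*(-43747/8014770) + 44318 = 230415449/8014770 + 44318 = 355428992309/8014770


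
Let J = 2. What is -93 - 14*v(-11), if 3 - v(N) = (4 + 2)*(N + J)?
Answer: -891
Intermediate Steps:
v(N) = -9 - 6*N (v(N) = 3 - (4 + 2)*(N + 2) = 3 - 6*(2 + N) = 3 - (12 + 6*N) = 3 + (-12 - 6*N) = -9 - 6*N)
-93 - 14*v(-11) = -93 - 14*(-9 - 6*(-11)) = -93 - 14*(-9 + 66) = -93 - 14*57 = -93 - 798 = -891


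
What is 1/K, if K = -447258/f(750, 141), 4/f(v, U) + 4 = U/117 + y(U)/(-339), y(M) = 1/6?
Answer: 17628/5509845845 ≈ 3.1994e-6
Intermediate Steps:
y(M) = ⅙
f(v, U) = 4/(-8137/2034 + U/117) (f(v, U) = 4/(-4 + (U/117 + (⅙)/(-339))) = 4/(-4 + (U*(1/117) + (⅙)*(-1/339))) = 4/(-4 + (U/117 - 1/2034)) = 4/(-4 + (-1/2034 + U/117)) = 4/(-8137/2034 + U/117))
K = 5509845845/17628 (K = -447258/(105768/(-105781 + 226*141)) = -447258/(105768/(-105781 + 31866)) = -447258/(105768/(-73915)) = -447258/(105768*(-1/73915)) = -447258/(-105768/73915) = -447258*(-73915/105768) = 5509845845/17628 ≈ 3.1256e+5)
1/K = 1/(5509845845/17628) = 17628/5509845845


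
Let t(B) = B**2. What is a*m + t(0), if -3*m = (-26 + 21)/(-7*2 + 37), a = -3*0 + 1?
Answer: 5/69 ≈ 0.072464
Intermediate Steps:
a = 1 (a = 0 + 1 = 1)
m = 5/69 (m = -(-26 + 21)/(3*(-7*2 + 37)) = -(-5)/(3*(-14 + 37)) = -(-5)/(3*23) = -1/3*(-5/23) = 5/69 ≈ 0.072464)
a*m + t(0) = 1*(5/69) + 0**2 = 5/69 + 0 = 5/69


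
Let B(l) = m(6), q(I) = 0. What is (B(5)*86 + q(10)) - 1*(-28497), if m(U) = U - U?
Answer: 28497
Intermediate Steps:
m(U) = 0
B(l) = 0
(B(5)*86 + q(10)) - 1*(-28497) = (0*86 + 0) - 1*(-28497) = (0 + 0) + 28497 = 0 + 28497 = 28497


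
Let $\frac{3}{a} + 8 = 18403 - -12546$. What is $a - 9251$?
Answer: $- \frac{286235188}{30941} \approx -9251.0$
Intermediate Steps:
$a = \frac{3}{30941}$ ($a = \frac{3}{-8 + \left(18403 - -12546\right)} = \frac{3}{-8 + \left(18403 + 12546\right)} = \frac{3}{-8 + 30949} = \frac{3}{30941} \approx 9.6959 \cdot 10^{-5}$)
$a - 9251 = \frac{3}{30941} - 9251 = - \frac{286235188}{30941}$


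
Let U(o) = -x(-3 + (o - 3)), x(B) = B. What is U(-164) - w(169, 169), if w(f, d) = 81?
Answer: 89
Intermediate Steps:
U(o) = 6 - o (U(o) = -(-3 + (o - 3)) = -(-3 + (-3 + o)) = -(-6 + o) = 6 - o)
U(-164) - w(169, 169) = (6 - 1*(-164)) - 1*81 = (6 + 164) - 81 = 170 - 81 = 89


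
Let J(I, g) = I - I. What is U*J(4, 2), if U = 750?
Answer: 0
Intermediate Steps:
J(I, g) = 0
U*J(4, 2) = 750*0 = 0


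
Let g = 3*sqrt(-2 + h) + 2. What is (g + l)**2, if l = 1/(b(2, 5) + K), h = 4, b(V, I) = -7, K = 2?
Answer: 531/25 + 54*sqrt(2)/5 ≈ 36.513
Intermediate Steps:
g = 2 + 3*sqrt(2) (g = 3*sqrt(-2 + 4) + 2 = 3*sqrt(2) + 2 = 2 + 3*sqrt(2) ≈ 6.2426)
l = -1/5 (l = 1/(-7 + 2) = 1/(-5) = -1/5 ≈ -0.20000)
(g + l)**2 = ((2 + 3*sqrt(2)) - 1/5)**2 = (9/5 + 3*sqrt(2))**2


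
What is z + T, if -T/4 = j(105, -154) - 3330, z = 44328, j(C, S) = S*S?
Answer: -37216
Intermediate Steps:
j(C, S) = S²
T = -81544 (T = -4*((-154)² - 3330) = -4*(23716 - 3330) = -4*20386 = -81544)
z + T = 44328 - 81544 = -37216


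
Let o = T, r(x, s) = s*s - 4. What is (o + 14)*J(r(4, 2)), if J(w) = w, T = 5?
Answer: 0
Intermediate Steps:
r(x, s) = -4 + s² (r(x, s) = s² - 4 = -4 + s²)
o = 5
(o + 14)*J(r(4, 2)) = (5 + 14)*(-4 + 2²) = 19*(-4 + 4) = 19*0 = 0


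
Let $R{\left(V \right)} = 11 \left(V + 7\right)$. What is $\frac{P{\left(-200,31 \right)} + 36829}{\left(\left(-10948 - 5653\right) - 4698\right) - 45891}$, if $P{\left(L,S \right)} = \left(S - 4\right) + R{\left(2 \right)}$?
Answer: $- \frac{7391}{13438} \approx -0.55001$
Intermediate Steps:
$R{\left(V \right)} = 77 + 11 V$ ($R{\left(V \right)} = 11 \left(7 + V\right) = 77 + 11 V$)
$P{\left(L,S \right)} = 95 + S$ ($P{\left(L,S \right)} = \left(S - 4\right) + \left(77 + 11 \cdot 2\right) = \left(S - 4\right) + \left(77 + 22\right) = \left(-4 + S\right) + 99 = 95 + S$)
$\frac{P{\left(-200,31 \right)} + 36829}{\left(\left(-10948 - 5653\right) - 4698\right) - 45891} = \frac{\left(95 + 31\right) + 36829}{\left(\left(-10948 - 5653\right) - 4698\right) - 45891} = \frac{126 + 36829}{\left(-16601 - 4698\right) - 45891} = \frac{36955}{-21299 - 45891} = \frac{36955}{-67190} = 36955 \left(- \frac{1}{67190}\right) = - \frac{7391}{13438}$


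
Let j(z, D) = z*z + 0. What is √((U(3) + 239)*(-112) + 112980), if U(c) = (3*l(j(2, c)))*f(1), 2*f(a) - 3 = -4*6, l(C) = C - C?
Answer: 2*√21553 ≈ 293.62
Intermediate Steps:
j(z, D) = z² (j(z, D) = z² + 0 = z²)
l(C) = 0
f(a) = -21/2 (f(a) = 3/2 + (-4*6)/2 = 3/2 + (½)*(-24) = 3/2 - 12 = -21/2)
U(c) = 0 (U(c) = (3*0)*(-21/2) = 0*(-21/2) = 0)
√((U(3) + 239)*(-112) + 112980) = √((0 + 239)*(-112) + 112980) = √(239*(-112) + 112980) = √(-26768 + 112980) = √86212 = 2*√21553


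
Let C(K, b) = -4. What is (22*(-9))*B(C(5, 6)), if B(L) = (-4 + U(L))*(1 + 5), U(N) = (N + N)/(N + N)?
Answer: 3564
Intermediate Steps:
U(N) = 1 (U(N) = (2*N)/((2*N)) = (2*N)*(1/(2*N)) = 1)
B(L) = -18 (B(L) = (-4 + 1)*(1 + 5) = -3*6 = -18)
(22*(-9))*B(C(5, 6)) = (22*(-9))*(-18) = -198*(-18) = 3564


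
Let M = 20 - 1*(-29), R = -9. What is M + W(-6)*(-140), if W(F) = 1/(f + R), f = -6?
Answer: 175/3 ≈ 58.333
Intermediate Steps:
M = 49 (M = 20 + 29 = 49)
W(F) = -1/15 (W(F) = 1/(-6 - 9) = 1/(-15) = -1/15)
M + W(-6)*(-140) = 49 - 1/15*(-140) = 49 + 28/3 = 175/3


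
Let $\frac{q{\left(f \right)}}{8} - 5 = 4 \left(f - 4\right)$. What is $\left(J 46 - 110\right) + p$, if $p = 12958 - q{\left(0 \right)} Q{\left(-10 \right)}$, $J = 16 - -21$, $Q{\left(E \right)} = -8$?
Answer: $13846$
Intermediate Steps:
$q{\left(f \right)} = -88 + 32 f$ ($q{\left(f \right)} = 40 + 8 \cdot 4 \left(f - 4\right) = 40 + 8 \cdot 4 \left(-4 + f\right) = 40 + 8 \left(-16 + 4 f\right) = 40 + \left(-128 + 32 f\right) = -88 + 32 f$)
$J = 37$ ($J = 16 + 21 = 37$)
$p = 12254$ ($p = 12958 - \left(-88 + 32 \cdot 0\right) \left(-8\right) = 12958 - \left(-88 + 0\right) \left(-8\right) = 12958 - \left(-88\right) \left(-8\right) = 12958 - 704 = 12254$)
$\left(J 46 - 110\right) + p = \left(37 \cdot 46 - 110\right) + 12254 = \left(1702 - 110\right) + 12254 = 1592 + 12254 = 13846$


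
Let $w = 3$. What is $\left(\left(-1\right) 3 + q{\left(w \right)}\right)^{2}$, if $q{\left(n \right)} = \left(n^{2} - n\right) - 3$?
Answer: $0$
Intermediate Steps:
$q{\left(n \right)} = -3 + n^{2} - n$
$\left(\left(-1\right) 3 + q{\left(w \right)}\right)^{2} = \left(\left(-1\right) 3 - \left(6 - 9\right)\right)^{2} = \left(-3 - -3\right)^{2} = \left(-3 + 3\right)^{2} = 0^{2} = 0$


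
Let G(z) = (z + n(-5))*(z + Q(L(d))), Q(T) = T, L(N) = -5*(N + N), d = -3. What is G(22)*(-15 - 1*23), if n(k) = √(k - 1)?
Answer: -43472 - 1976*I*√6 ≈ -43472.0 - 4840.2*I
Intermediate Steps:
L(N) = -10*N
n(k) = √(-1 + k)
G(z) = (30 + z)*(z + I*√6) (G(z) = (z + √(-1 - 5))*(z - 10*(-3)) = (z + √(-6))*(z + 30) = (z + I*√6)*(30 + z) = (30 + z)*(z + I*√6))
G(22)*(-15 - 1*23) = (22² + 30*22 + 30*I*√6 + I*22*√6)*(-15 - 1*23) = (484 + 660 + 30*I*√6 + 22*I*√6)*(-15 - 23) = (1144 + 52*I*√6)*(-38) = -43472 - 1976*I*√6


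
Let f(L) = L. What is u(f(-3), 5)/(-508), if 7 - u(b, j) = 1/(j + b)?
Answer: -13/1016 ≈ -0.012795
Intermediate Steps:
u(b, j) = 7 - 1/(b + j) (u(b, j) = 7 - 1/(j + b) = 7 - 1/(b + j))
u(f(-3), 5)/(-508) = ((-1 + 7*(-3) + 7*5)/(-3 + 5))/(-508) = ((-1 - 21 + 35)/2)*(-1/508) = ((½)*13)*(-1/508) = (13/2)*(-1/508) = -13/1016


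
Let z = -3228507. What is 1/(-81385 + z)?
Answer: -1/3309892 ≈ -3.0212e-7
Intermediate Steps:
1/(-81385 + z) = 1/(-81385 - 3228507) = 1/(-3309892) = -1/3309892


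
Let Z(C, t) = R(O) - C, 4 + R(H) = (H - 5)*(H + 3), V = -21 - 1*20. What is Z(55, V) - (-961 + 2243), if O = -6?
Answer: -1308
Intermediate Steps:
V = -41 (V = -21 - 20 = -41)
R(H) = -4 + (-5 + H)*(3 + H) (R(H) = -4 + (H - 5)*(H + 3) = -4 + (-5 + H)*(3 + H))
Z(C, t) = 29 - C (Z(C, t) = (-19 + (-6)² - 2*(-6)) - C = (-19 + 36 + 12) - C = 29 - C)
Z(55, V) - (-961 + 2243) = (29 - 1*55) - (-961 + 2243) = (29 - 55) - 1*1282 = -26 - 1282 = -1308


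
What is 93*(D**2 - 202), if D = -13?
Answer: -3069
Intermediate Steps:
93*(D**2 - 202) = 93*((-13)**2 - 202) = 93*(169 - 202) = 93*(-33) = -3069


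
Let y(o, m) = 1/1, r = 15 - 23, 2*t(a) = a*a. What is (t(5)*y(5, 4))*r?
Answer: -100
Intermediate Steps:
t(a) = a²/2 (t(a) = (a*a)/2 = a²/2)
r = -8
y(o, m) = 1
(t(5)*y(5, 4))*r = (((½)*5²)*1)*(-8) = (((½)*25)*1)*(-8) = ((25/2)*1)*(-8) = (25/2)*(-8) = -100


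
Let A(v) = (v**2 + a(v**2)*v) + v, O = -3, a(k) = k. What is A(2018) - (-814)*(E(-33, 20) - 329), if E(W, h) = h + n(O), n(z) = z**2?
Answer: 8221779974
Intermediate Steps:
A(v) = v + v**2 + v**3 (A(v) = (v**2 + v**2*v) + v = (v**2 + v**3) + v = v + v**2 + v**3)
E(W, h) = 9 + h (E(W, h) = h + (-3)**2 = h + 9 = 9 + h)
A(2018) - (-814)*(E(-33, 20) - 329) = 2018*(1 + 2018 + 2018**2) - (-814)*((9 + 20) - 329) = 2018*(1 + 2018 + 4072324) - (-814)*(29 - 329) = 2018*4074343 - (-814)*(-300) = 8222024174 - 1*244200 = 8222024174 - 244200 = 8221779974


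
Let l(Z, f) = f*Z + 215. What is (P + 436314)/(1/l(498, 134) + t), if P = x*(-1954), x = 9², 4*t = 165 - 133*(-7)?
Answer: 886378280/873499 ≈ 1014.7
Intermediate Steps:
l(Z, f) = 215 + Z*f (l(Z, f) = Z*f + 215 = 215 + Z*f)
t = 274 (t = (165 - 133*(-7))/4 = (165 + 931)/4 = (¼)*1096 = 274)
x = 81
P = -158274 (P = 81*(-1954) = -158274)
(P + 436314)/(1/l(498, 134) + t) = (-158274 + 436314)/(1/(215 + 498*134) + 274) = 278040/(1/(215 + 66732) + 274) = 278040/(1/66947 + 274) = 278040/(18343479/66947) = 278040*(66947/18343479) = 886378280/873499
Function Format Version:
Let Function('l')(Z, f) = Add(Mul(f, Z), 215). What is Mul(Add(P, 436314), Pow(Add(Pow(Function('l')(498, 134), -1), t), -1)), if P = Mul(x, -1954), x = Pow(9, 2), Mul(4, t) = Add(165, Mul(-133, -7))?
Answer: Rational(886378280, 873499) ≈ 1014.7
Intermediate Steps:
Function('l')(Z, f) = Add(215, Mul(Z, f)) (Function('l')(Z, f) = Add(Mul(Z, f), 215) = Add(215, Mul(Z, f)))
t = 274 (t = Mul(Rational(1, 4), Add(165, Mul(-133, -7))) = Mul(Rational(1, 4), Add(165, 931)) = Mul(Rational(1, 4), 1096) = 274)
x = 81
P = -158274 (P = Mul(81, -1954) = -158274)
Mul(Add(P, 436314), Pow(Add(Pow(Function('l')(498, 134), -1), t), -1)) = Mul(Add(-158274, 436314), Pow(Add(Pow(Add(215, Mul(498, 134)), -1), 274), -1)) = Mul(278040, Pow(Add(Pow(Add(215, 66732), -1), 274), -1)) = Mul(278040, Pow(Add(Pow(66947, -1), 274), -1)) = Mul(278040, Pow(Add(Rational(1, 66947), 274), -1)) = Mul(278040, Pow(Rational(18343479, 66947), -1)) = Mul(278040, Rational(66947, 18343479)) = Rational(886378280, 873499)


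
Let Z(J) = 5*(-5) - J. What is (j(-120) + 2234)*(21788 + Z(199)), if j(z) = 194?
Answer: 52357392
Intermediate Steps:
Z(J) = -25 - J
(j(-120) + 2234)*(21788 + Z(199)) = (194 + 2234)*(21788 + (-25 - 1*199)) = 2428*(21788 + (-25 - 199)) = 2428*(21788 - 224) = 2428*21564 = 52357392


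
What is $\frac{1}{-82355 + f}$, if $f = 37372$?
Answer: $- \frac{1}{44983} \approx -2.2231 \cdot 10^{-5}$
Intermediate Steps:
$\frac{1}{-82355 + f} = \frac{1}{-82355 + 37372} = \frac{1}{-44983} = - \frac{1}{44983}$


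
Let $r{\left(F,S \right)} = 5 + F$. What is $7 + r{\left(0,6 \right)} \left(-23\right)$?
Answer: $-108$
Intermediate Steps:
$7 + r{\left(0,6 \right)} \left(-23\right) = 7 + \left(5 + 0\right) \left(-23\right) = 7 + 5 \left(-23\right) = 7 - 115 = -108$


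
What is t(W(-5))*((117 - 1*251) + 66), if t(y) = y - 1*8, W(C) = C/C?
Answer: 476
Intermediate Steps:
W(C) = 1
t(y) = -8 + y (t(y) = y - 8 = -8 + y)
t(W(-5))*((117 - 1*251) + 66) = (-8 + 1)*((117 - 1*251) + 66) = -7*((117 - 251) + 66) = -7*(-134 + 66) = -7*(-68) = 476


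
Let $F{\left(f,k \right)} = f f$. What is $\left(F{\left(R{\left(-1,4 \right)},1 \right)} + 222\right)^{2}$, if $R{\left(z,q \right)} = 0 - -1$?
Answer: $49729$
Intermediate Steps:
$R{\left(z,q \right)} = 1$ ($R{\left(z,q \right)} = 0 + 1 = 1$)
$F{\left(f,k \right)} = f^{2}$
$\left(F{\left(R{\left(-1,4 \right)},1 \right)} + 222\right)^{2} = \left(1^{2} + 222\right)^{2} = \left(1 + 222\right)^{2} = 223^{2} = 49729$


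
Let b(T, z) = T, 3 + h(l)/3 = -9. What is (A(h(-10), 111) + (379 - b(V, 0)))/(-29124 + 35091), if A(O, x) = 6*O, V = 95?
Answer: 4/351 ≈ 0.011396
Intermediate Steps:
h(l) = -36 (h(l) = -9 + 3*(-9) = -9 - 27 = -36)
(A(h(-10), 111) + (379 - b(V, 0)))/(-29124 + 35091) = (6*(-36) + (379 - 1*95))/(-29124 + 35091) = (-216 + (379 - 95))/5967 = (-216 + 284)*(1/5967) = 68*(1/5967) = 4/351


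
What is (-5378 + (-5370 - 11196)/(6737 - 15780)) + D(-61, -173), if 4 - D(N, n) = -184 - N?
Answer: -47468227/9043 ≈ -5249.2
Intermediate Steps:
D(N, n) = 188 + N (D(N, n) = 4 - (-184 - N) = 4 + (184 + N) = 188 + N)
(-5378 + (-5370 - 11196)/(6737 - 15780)) + D(-61, -173) = (-5378 + (-5370 - 11196)/(6737 - 15780)) + (188 - 61) = (-5378 - 16566/(-9043)) + 127 = (-5378 - 16566*(-1/9043)) + 127 = (-5378 + 16566/9043) + 127 = -48616688/9043 + 127 = -47468227/9043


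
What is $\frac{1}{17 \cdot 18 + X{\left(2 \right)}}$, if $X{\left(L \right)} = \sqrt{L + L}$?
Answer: $\frac{1}{308} \approx 0.0032468$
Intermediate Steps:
$X{\left(L \right)} = \sqrt{2} \sqrt{L}$ ($X{\left(L \right)} = \sqrt{2 L} = \sqrt{2} \sqrt{L}$)
$\frac{1}{17 \cdot 18 + X{\left(2 \right)}} = \frac{1}{17 \cdot 18 + \sqrt{2} \sqrt{2}} = \frac{1}{306 + 2} = \frac{1}{308}$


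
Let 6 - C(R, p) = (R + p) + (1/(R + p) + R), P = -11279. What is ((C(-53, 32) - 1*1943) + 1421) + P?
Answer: -246140/21 ≈ -11721.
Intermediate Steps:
C(R, p) = 6 - p - 1/(R + p) - 2*R (C(R, p) = 6 - ((R + p) + (1/(R + p) + R)) = 6 - ((R + p) + (R + 1/(R + p))) = 6 - (p + 1/(R + p) + 2*R) = 6 + (-p - 1/(R + p) - 2*R) = 6 - p - 1/(R + p) - 2*R)
((C(-53, 32) - 1*1943) + 1421) + P = (((-1 - 1*32² - 2*(-53)² + 6*(-53) + 6*32 - 3*(-53)*32)/(-53 + 32) - 1*1943) + 1421) - 11279 = (((-1 - 1*1024 - 2*2809 - 318 + 192 + 5088)/(-21) - 1943) + 1421) - 11279 = ((-(-1 - 1024 - 5618 - 318 + 192 + 5088)/21 - 1943) + 1421) - 11279 = ((-1/21*(-1681) - 1943) + 1421) - 11279 = ((1681/21 - 1943) + 1421) - 11279 = (-39122/21 + 1421) - 11279 = -9281/21 - 11279 = -246140/21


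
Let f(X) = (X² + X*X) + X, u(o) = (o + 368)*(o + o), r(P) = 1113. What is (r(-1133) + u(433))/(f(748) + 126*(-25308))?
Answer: -231593/689684 ≈ -0.33580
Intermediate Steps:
u(o) = 2*o*(368 + o) (u(o) = (368 + o)*(2*o) = 2*o*(368 + o))
f(X) = X + 2*X² (f(X) = (X² + X²) + X = 2*X² + X = X + 2*X²)
(r(-1133) + u(433))/(f(748) + 126*(-25308)) = (1113 + 2*433*(368 + 433))/(748*(1 + 2*748) + 126*(-25308)) = (1113 + 2*433*801)/(748*(1 + 1496) - 3188808) = (1113 + 693666)/(748*1497 - 3188808) = 694779/(1119756 - 3188808) = 694779/(-2069052) = 694779*(-1/2069052) = -231593/689684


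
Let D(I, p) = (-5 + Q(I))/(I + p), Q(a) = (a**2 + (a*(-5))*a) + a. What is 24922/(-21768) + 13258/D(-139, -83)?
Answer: 7767446419/210681588 ≈ 36.868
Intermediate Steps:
Q(a) = a - 4*a**2 (Q(a) = (a**2 + (-5*a)*a) + a = (a**2 - 5*a**2) + a = -4*a**2 + a = a - 4*a**2)
D(I, p) = (-5 + I*(1 - 4*I))/(I + p)
24922/(-21768) + 13258/D(-139, -83) = 24922/(-21768) + 13258/(((-5 - 139 - 4*(-139)**2)/(-139 - 83))) = 24922*(-1/21768) + 13258/(((-5 - 139 - 4*19321)/(-222))) = -12461/10884 + 13258/((-(-5 - 139 - 77284)/222)) = -12461/10884 + 13258/((-1/222*(-77428))) = -12461/10884 + 13258/(38714/111) = -12461/10884 + 13258*(111/38714) = -12461/10884 + 735819/19357 = 7767446419/210681588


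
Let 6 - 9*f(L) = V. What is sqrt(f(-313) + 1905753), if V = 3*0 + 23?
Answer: 4*sqrt(1071985)/3 ≈ 1380.5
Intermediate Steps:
V = 23 (V = 0 + 23 = 23)
f(L) = -17/9 (f(L) = 2/3 - 1/9*23 = 2/3 - 23/9 = -17/9)
sqrt(f(-313) + 1905753) = sqrt(-17/9 + 1905753) = sqrt(17151760/9) = 4*sqrt(1071985)/3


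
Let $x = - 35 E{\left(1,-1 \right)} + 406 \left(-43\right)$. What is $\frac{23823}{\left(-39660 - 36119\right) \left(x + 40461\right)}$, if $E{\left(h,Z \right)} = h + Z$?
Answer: $- \frac{23823}{1743144337} \approx -1.3667 \cdot 10^{-5}$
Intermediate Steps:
$E{\left(h,Z \right)} = Z + h$
$x = -17458$ ($x = - 35 \left(-1 + 1\right) + 406 \left(-43\right) = \left(-35\right) 0 - 17458 = 0 - 17458 = -17458$)
$\frac{23823}{\left(-39660 - 36119\right) \left(x + 40461\right)} = \frac{23823}{\left(-39660 - 36119\right) \left(-17458 + 40461\right)} = \frac{23823}{\left(-75779\right) 23003} = \frac{23823}{-1743144337} = 23823 \left(- \frac{1}{1743144337}\right) = - \frac{23823}{1743144337}$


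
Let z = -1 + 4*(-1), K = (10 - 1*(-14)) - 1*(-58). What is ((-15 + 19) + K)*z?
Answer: -430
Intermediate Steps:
K = 82 (K = (10 + 14) + 58 = 24 + 58 = 82)
z = -5 (z = -1 - 4 = -5)
((-15 + 19) + K)*z = ((-15 + 19) + 82)*(-5) = (4 + 82)*(-5) = 86*(-5) = -430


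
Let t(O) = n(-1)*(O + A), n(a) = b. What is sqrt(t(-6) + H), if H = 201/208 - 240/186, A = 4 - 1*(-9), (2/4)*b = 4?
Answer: sqrt(144676597)/1612 ≈ 7.4616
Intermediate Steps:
b = 8 (b = 2*4 = 8)
A = 13 (A = 4 + 9 = 13)
n(a) = 8
t(O) = 104 + 8*O (t(O) = 8*(O + 13) = 8*(13 + O) = 104 + 8*O)
H = -2089/6448 (H = 201*(1/208) - 240*1/186 = 201/208 - 40/31 = -2089/6448 ≈ -0.32398)
sqrt(t(-6) + H) = sqrt((104 + 8*(-6)) - 2089/6448) = sqrt((104 - 48) - 2089/6448) = sqrt(56 - 2089/6448) = sqrt(358999/6448) = sqrt(144676597)/1612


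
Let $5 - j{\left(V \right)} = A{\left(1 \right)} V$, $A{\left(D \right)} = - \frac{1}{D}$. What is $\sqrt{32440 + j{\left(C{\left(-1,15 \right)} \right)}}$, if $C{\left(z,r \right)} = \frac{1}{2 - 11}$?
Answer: $\frac{2 \sqrt{73001}}{3} \approx 180.12$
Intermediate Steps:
$C{\left(z,r \right)} = - \frac{1}{9}$ ($C{\left(z,r \right)} = \frac{1}{-9} = - \frac{1}{9}$)
$j{\left(V \right)} = 5 + V$ ($j{\left(V \right)} = 5 - - 1^{-1} V = 5 - \left(-1\right) 1 V = 5 - - V = 5 + V$)
$\sqrt{32440 + j{\left(C{\left(-1,15 \right)} \right)}} = \sqrt{32440 + \left(5 - \frac{1}{9}\right)} = \sqrt{32440 + \frac{44}{9}} = \sqrt{\frac{292004}{9}} = \frac{2 \sqrt{73001}}{3}$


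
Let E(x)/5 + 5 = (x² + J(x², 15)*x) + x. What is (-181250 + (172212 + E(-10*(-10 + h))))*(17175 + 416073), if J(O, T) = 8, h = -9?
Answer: 77979007776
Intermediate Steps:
E(x) = -25 + 5*x² + 45*x (E(x) = -25 + 5*((x² + 8*x) + x) = -25 + 5*(x² + 9*x) = -25 + (5*x² + 45*x) = -25 + 5*x² + 45*x)
(-181250 + (172212 + E(-10*(-10 + h))))*(17175 + 416073) = (-181250 + (172212 + (-25 + 5*(-10*(-10 - 9))² + 45*(-10*(-10 - 9)))))*(17175 + 416073) = (-181250 + (172212 + (-25 + 5*(-10*(-19))² + 45*(-10*(-19)))))*433248 = (-181250 + (172212 + (-25 + 5*190² + 45*190)))*433248 = (-181250 + (172212 + (-25 + 5*36100 + 8550)))*433248 = (-181250 + (172212 + (-25 + 180500 + 8550)))*433248 = (-181250 + (172212 + 189025))*433248 = (-181250 + 361237)*433248 = 179987*433248 = 77979007776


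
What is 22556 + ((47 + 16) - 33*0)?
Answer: 22619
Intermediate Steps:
22556 + ((47 + 16) - 33*0) = 22556 + (63 + 0) = 22556 + 63 = 22619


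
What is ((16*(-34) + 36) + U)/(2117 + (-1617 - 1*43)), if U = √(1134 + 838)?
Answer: -508/457 + 2*√493/457 ≈ -1.0144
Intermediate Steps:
U = 2*√493 (U = √1972 = 2*√493 ≈ 44.407)
((16*(-34) + 36) + U)/(2117 + (-1617 - 1*43)) = ((16*(-34) + 36) + 2*√493)/(2117 + (-1617 - 1*43)) = ((-544 + 36) + 2*√493)/(2117 + (-1617 - 43)) = (-508 + 2*√493)/(2117 - 1660) = (-508 + 2*√493)/457 = (-508 + 2*√493)*(1/457) = -508/457 + 2*√493/457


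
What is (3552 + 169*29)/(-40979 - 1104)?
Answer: -8453/42083 ≈ -0.20087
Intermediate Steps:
(3552 + 169*29)/(-40979 - 1104) = (3552 + 4901)/(-42083) = 8453*(-1/42083) = -8453/42083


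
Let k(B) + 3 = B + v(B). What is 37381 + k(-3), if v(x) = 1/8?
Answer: 299001/8 ≈ 37375.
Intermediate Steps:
v(x) = ⅛
k(B) = -23/8 + B (k(B) = -3 + (B + ⅛) = -3 + (⅛ + B) = -23/8 + B)
37381 + k(-3) = 37381 + (-23/8 - 3) = 37381 - 47/8 = 299001/8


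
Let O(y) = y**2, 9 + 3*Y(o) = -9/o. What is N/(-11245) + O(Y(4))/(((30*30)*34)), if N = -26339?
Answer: 57324909/24469120 ≈ 2.3427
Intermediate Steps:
Y(o) = -3 - 3/o (Y(o) = -3 + (-9/o)/3 = -3 - 3/o)
N/(-11245) + O(Y(4))/(((30*30)*34)) = -26339/(-11245) + (-3 - 3/4)**2/(((30*30)*34)) = -26339*(-1/11245) + (-3 - 3*1/4)**2/((900*34)) = 26339/11245 + (-3 - 3/4)**2/30600 = 26339/11245 + (-15/4)**2*(1/30600) = 26339/11245 + (225/16)*(1/30600) = 26339/11245 + 1/2176 = 57324909/24469120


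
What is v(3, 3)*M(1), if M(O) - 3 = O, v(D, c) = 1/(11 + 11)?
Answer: 2/11 ≈ 0.18182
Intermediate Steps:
v(D, c) = 1/22
M(O) = 3 + O
v(3, 3)*M(1) = (3 + 1)/22 = (1/22)*4 = 2/11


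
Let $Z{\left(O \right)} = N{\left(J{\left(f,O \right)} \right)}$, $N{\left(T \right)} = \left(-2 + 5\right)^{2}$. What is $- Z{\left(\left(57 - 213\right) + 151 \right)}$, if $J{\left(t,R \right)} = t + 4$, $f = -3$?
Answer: $-9$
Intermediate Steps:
$J{\left(t,R \right)} = 4 + t$
$N{\left(T \right)} = 9$ ($N{\left(T \right)} = 3^{2} = 9$)
$Z{\left(O \right)} = 9$
$- Z{\left(\left(57 - 213\right) + 151 \right)} = \left(-1\right) 9 = -9$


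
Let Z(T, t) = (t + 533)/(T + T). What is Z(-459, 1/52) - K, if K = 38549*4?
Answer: -2453575991/15912 ≈ -1.5420e+5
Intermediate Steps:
K = 154196
Z(T, t) = (533 + t)/(2*T) (Z(T, t) = (533 + t)/((2*T)) = (533 + t)*(1/(2*T)) = (533 + t)/(2*T))
Z(-459, 1/52) - K = (½)*(533 + 1/52)/(-459) - 1*154196 = (½)*(-1/459)*(533 + 1/52) - 154196 = (½)*(-1/459)*(27717/52) - 154196 = -9239/15912 - 154196 = -2453575991/15912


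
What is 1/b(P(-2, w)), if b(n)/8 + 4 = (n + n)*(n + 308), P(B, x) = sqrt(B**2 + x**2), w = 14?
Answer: -9/13769888 + 35*sqrt(2)/3442472 ≈ 1.3725e-5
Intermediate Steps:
b(n) = -32 + 16*n*(308 + n) (b(n) = -32 + 8*((n + n)*(n + 308)) = -32 + 8*((2*n)*(308 + n)) = -32 + 8*(2*n*(308 + n)) = -32 + 16*n*(308 + n))
1/b(P(-2, w)) = 1/(-32 + 16*(sqrt((-2)**2 + 14**2))**2 + 4928*sqrt((-2)**2 + 14**2)) = 1/(-32 + 16*(sqrt(4 + 196))**2 + 4928*sqrt(4 + 196)) = 1/(-32 + 16*(sqrt(200))**2 + 4928*sqrt(200)) = 1/(-32 + 16*(10*sqrt(2))**2 + 4928*(10*sqrt(2))) = 1/(-32 + 16*200 + 49280*sqrt(2)) = 1/(-32 + 3200 + 49280*sqrt(2)) = 1/(3168 + 49280*sqrt(2))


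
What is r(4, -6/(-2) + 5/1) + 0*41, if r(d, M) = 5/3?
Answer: 5/3 ≈ 1.6667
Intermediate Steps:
r(d, M) = 5/3 (r(d, M) = 5*(1/3) = 5/3)
r(4, -6/(-2) + 5/1) + 0*41 = 5/3 + 0*41 = 5/3 + 0 = 5/3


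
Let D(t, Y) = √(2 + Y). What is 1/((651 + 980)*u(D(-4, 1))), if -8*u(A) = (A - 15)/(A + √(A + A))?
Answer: 4/60347 + 20*√3/60347 + 4*√2*3^(¾)/181041 + 20*√2*3^(¼)/60347 ≈ 0.0013284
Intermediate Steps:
u(A) = -(-15 + A)/(8*(A + √2*√A)) (u(A) = -(A - 15)/(8*(A + √(A + A))) = -(-15 + A)/(8*(A + √(2*A))) = -(-15 + A)/(8*(A + √2*√A)))
1/((651 + 980)*u(D(-4, 1))) = 1/((651 + 980)*(((15 - √(2 + 1))/(8*(√(2 + 1) + √2*√(√(2 + 1))))))) = 1/(1631*(((15 - √3)/(8*(√3 + √2*√(√3)))))) = 1/(1631*(((15 - √3)/(8*(√3 + √2*3^(¼)))))) = (8*(√3 + √2*3^(¼))/(15 - √3))/1631 = 8*(√3 + √2*3^(¼))/(1631*(15 - √3))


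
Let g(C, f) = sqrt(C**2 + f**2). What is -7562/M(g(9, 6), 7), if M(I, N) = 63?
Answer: -7562/63 ≈ -120.03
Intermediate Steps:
-7562/M(g(9, 6), 7) = -7562/63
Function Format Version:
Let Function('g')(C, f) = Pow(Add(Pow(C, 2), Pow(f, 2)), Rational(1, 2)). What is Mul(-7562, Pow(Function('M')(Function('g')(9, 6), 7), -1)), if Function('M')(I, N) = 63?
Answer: Rational(-7562, 63) ≈ -120.03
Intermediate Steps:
Mul(-7562, Pow(Function('M')(Function('g')(9, 6), 7), -1)) = Mul(-7562, Pow(63, -1)) = Mul(-7562, Rational(1, 63)) = Rational(-7562, 63)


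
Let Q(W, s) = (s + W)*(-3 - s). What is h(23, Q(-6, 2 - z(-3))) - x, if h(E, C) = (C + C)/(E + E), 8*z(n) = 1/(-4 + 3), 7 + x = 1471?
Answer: -2153737/1472 ≈ -1463.1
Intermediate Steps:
x = 1464 (x = -7 + 1471 = 1464)
z(n) = -1/8 (z(n) = 1/(8*(-4 + 3)) = (1/8)/(-1) = (1/8)*(-1) = -1/8)
Q(W, s) = (-3 - s)*(W + s) (Q(W, s) = (W + s)*(-3 - s) = (-3 - s)*(W + s))
h(E, C) = C/E (h(E, C) = (2*C)/((2*E)) = (2*C)*(1/(2*E)) = C/E)
h(23, Q(-6, 2 - z(-3))) - x = (-(2 - 1*(-1/8))**2 - 3*(-6) - 3*(2 - 1*(-1/8)) - 1*(-6)*(2 - 1*(-1/8)))/23 - 1*1464 = (-(2 + 1/8)**2 + 18 - 3*(2 + 1/8) - 1*(-6)*(2 + 1/8))*(1/23) - 1464 = (-(17/8)**2 + 18 - 3*17/8 - 1*(-6)*17/8)*(1/23) - 1464 = (-1*289/64 + 18 - 51/8 + 51/4)*(1/23) - 1464 = (-289/64 + 18 - 51/8 + 51/4)*(1/23) - 1464 = (1271/64)*(1/23) - 1464 = 1271/1472 - 1464 = -2153737/1472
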